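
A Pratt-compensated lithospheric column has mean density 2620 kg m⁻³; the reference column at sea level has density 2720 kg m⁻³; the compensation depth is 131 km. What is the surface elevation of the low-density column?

5 km

ρ_ref D = ρ (D + h) → h = D (ρ_ref − ρ)/ρ.
h = 131 km × (2720 − 2620)/2620 = 5 km.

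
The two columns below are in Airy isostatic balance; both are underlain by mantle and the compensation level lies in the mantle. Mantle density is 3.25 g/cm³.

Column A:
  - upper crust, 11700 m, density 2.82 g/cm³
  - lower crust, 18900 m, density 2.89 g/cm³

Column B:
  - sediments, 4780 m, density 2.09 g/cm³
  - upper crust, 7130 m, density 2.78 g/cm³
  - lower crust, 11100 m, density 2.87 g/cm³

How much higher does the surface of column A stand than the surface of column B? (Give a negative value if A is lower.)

−394 m

For any compensation level in the mantle, the mantle terms cancel and isostasy reduces to e = (Σt_A − Σt_B) − (Σ(ρt)_A − Σ(ρt)_B) / ρ_m.
Σt_A = 30600 m; Σt_B = 23010 m; Σ(ρt)_A = 87615; Σ(ρt)_B = 61668.6 (in m·g/cm³).
e = (30600 − 23010) − (87615 − 61668.6) / 3.25 = −394 m.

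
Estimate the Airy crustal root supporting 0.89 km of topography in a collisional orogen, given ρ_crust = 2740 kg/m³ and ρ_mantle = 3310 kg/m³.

Balancing pressure at the compensation depth: the weight of the topography is balanced by the buoyancy of the root, ρ_c h = (ρ_m − ρ_c) r.
r = h · ρ_c / (ρ_m − ρ_c) = 0.89 km × 2740 / (3310 − 2740) = 4.28 km.

4.28 km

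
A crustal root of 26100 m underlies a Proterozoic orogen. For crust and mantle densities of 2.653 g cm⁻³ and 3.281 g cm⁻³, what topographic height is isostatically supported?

In Airy isostatic equilibrium: ρ_c h = (ρ_m − ρ_c) r.
h = r (ρ_m − ρ_c) / ρ_c = 26100 m × (3.281 − 2.653) / 2.653 = 6180 m.

6180 m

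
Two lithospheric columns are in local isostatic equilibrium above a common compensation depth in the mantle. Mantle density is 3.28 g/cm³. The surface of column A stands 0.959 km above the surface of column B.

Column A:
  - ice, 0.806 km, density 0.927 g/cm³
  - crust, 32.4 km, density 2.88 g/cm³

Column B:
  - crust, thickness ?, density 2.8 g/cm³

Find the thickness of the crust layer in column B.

Take the compensation level at the base of the deeper column (depth z_c below the surface of column A) and equate Σ ρ_i t_i down to z_c; mantle fills any gap and the z_c terms cancel.
Column A: 0.806×0.927 + 32.4×2.88 + (z_c − 33.206)×3.28
Column B: 0.959×0 + x×2.8 + (z_c − 0.959 − 0 − x)×3.28
The z_c×3.28 term appears on both sides and cancels. Collect the known terms of each column as K = Σ(ρt)_known − 3.28 × (depth of known layers): K_A = 94.059162 − 3.28×33.206 = −14.856518; K_B = 0 − 3.28×(0.959 + 0) = −3.14552.
Balance: K_A = K_B − x×(3.28 − 2.8), so x = (K_B − K_A)/(3.28 − 2.8) = 11.711/0.48 = 24.4 km.

24.4 km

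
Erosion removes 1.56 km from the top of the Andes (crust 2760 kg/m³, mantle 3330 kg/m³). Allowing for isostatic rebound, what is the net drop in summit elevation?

Rebound u = e ρ_c/ρ_m = 1.56 km × 2760/3330 = 1.293 km.
Net surface drop = e − u = 1.56 km − 1.293 km = e (ρ_m − ρ_c)/ρ_m = 0.267 km.

0.267 km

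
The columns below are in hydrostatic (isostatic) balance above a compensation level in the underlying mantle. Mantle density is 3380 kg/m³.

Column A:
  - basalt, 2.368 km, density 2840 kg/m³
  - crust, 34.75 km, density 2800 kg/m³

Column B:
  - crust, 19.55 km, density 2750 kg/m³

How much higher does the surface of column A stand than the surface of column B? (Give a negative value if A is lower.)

2.7 km

For any compensation level in the mantle, the mantle terms cancel and isostasy reduces to e = (Σt_A − Σt_B) − (Σ(ρt)_A − Σ(ρt)_B) / ρ_m.
Σt_A = 37.118 km; Σt_B = 19.55 km; Σ(ρt)_A = 104025.12; Σ(ρt)_B = 53762.5 (in km·kg/m³).
e = (37.118 − 19.55) − (104025.12 − 53762.5) / 3380 = 2.7 km.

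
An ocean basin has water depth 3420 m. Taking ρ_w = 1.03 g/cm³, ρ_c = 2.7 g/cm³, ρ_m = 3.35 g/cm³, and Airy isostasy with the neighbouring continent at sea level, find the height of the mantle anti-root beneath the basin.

8790 m

In Airy isostatic equilibrium: replacing crust with seawater at the top is compensated by replacing crust with mantle at the base: d (ρ_c − ρ_w) = a (ρ_m − ρ_c).
a = d (ρ_c − ρ_w)/(ρ_m − ρ_c) = 3420 m × 1.67/0.65 = 8790 m.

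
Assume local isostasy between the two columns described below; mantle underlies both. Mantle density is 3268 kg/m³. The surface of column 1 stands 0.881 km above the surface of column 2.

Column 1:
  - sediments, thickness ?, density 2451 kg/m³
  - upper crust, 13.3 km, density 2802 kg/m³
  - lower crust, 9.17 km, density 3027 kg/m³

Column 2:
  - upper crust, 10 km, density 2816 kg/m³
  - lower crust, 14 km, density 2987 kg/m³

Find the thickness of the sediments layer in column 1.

3.58 km

Take the compensation level at the base of the deeper column (depth z_c below the surface of column 1) and equate Σ ρ_i t_i down to z_c; mantle fills any gap and the z_c terms cancel.
Column 1: x×2451 + 13.3×2802 + 9.17×3027 + (z_c − 22.47 − x)×3268
Column 2: 0.881×0 + 10×2816 + 14×2987 + (z_c − 0.881 − 24)×3268
The z_c×3268 term appears on both sides and cancels. Collect the known terms of each column as K = Σ(ρt)_known − 3268 × (depth of known layers): K_1 = 65024.19 − 3268×22.47 = −8407.77; K_2 = 69978 − 3268×(0.881 + 24) = −11333.108.
Balance: K_1 − x×(3268 − 2451) = K_2, so x = (K_1 − K_2)/(3268 − 2451) = 2925.34/817 = 3.58 km.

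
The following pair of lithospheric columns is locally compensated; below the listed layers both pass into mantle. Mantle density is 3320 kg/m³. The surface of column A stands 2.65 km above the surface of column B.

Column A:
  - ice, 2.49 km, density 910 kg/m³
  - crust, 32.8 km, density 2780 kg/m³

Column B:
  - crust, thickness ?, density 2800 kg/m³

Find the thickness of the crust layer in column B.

Take the compensation level at the base of the deeper column (depth z_c below the surface of column A) and equate Σ ρ_i t_i down to z_c; mantle fills any gap and the z_c terms cancel.
Column A: 2.49×910 + 32.8×2780 + (z_c − 35.29)×3320
Column B: 2.65×0 + x×2800 + (z_c − 2.65 − 0 − x)×3320
The z_c×3320 term appears on both sides and cancels. Collect the known terms of each column as K = Σ(ρt)_known − 3320 × (depth of known layers): K_A = 93449.9 − 3320×35.29 = −23712.9; K_B = 0 − 3320×(2.65 + 0) = −8798.
Balance: K_A = K_B − x×(3320 − 2800), so x = (K_B − K_A)/(3320 − 2800) = 14914.9/520 = 28.7 km.

28.7 km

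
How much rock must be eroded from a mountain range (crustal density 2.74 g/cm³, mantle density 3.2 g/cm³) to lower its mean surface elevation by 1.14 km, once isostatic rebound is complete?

Net drop Δ = e − u = e − e ρ_c/ρ_m = e (ρ_m − ρ_c)/ρ_m.
e = Δ ρ_m/(ρ_m − ρ_c) = 1.14 km × 3.2/0.46 = 7.93 km.

7.93 km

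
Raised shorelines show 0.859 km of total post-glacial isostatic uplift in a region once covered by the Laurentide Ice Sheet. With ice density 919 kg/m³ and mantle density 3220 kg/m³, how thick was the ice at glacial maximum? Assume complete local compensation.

u = t ρ_ice/ρ_m → t = u ρ_m/ρ_ice = 0.859 km × 3220/919 = 3.01 km.

3.01 km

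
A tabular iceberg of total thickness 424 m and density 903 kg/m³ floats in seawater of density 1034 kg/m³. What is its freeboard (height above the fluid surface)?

Floating equilibrium: submerged depth d = t ρ_obj/ρ_fluid = 424 m × 903/1034 = 370.3 m.
Freeboard = t − d = 424 m − 370.3 m = 53.7 m.

53.7 m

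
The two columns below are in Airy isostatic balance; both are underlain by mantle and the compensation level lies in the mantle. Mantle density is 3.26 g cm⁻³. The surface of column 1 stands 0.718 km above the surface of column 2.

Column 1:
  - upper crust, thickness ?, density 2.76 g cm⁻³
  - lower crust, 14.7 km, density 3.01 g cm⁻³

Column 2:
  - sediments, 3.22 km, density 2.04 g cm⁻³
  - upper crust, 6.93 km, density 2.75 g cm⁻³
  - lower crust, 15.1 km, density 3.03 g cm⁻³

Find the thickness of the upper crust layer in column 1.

Take the compensation level at the base of the deeper column (depth z_c below the surface of column 1) and equate Σ ρ_i t_i down to z_c; mantle fills any gap and the z_c terms cancel.
Column 1: x×2.76 + 14.7×3.01 + (z_c − 14.7 − x)×3.26
Column 2: 0.718×0 + 3.22×2.04 + 6.93×2.75 + 15.1×3.03 + (z_c − 0.718 − 25.25)×3.26
The z_c×3.26 term appears on both sides and cancels. Collect the known terms of each column as K = Σ(ρt)_known − 3.26 × (depth of known layers): K_1 = 44.247 − 3.26×14.7 = −3.675; K_2 = 71.3793 − 3.26×(0.718 + 25.25) = −13.27638.
Balance: K_1 − x×(3.26 − 2.76) = K_2, so x = (K_1 − K_2)/(3.26 − 2.76) = 9.60138/0.5 = 19.2 km.

19.2 km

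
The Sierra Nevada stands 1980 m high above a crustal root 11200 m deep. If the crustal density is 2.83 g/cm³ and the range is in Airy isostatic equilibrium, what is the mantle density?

Airy balance: ρ_c h = (ρ_m − ρ_c) r → ρ_m = ρ_c (1 + h/r).
ρ_m = 2.83 × (1 + 1980 m/11200 m) = 3.33 g/cm³.

3.33 g/cm³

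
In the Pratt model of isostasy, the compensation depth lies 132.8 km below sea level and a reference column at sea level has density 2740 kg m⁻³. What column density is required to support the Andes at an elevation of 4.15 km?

2660 kg m⁻³

Pratt balance: ρ_ref D = ρ (D + h).
ρ = ρ_ref D/(D + h) = 2740 × 132.8 km/(132.8 km + 4.15 km) = 2660 kg m⁻³.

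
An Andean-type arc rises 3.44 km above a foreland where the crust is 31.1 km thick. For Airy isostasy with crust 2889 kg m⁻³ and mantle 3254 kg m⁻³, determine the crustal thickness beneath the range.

61.8 km

Root depth r = h ρ_c / (ρ_m − ρ_c) = 3.44 km × 2889 / 365 = 27.23 km.
Total thickness = T + h + r = 31.1 km + 3.44 km + 27.23 km = 61.8 km.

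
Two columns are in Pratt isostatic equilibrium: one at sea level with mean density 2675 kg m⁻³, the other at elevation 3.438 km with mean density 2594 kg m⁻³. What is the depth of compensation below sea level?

110 km

ρ_ref D = ρ (D + h) → D (ρ_ref − ρ) = ρ h.
D = ρ h/(ρ_ref − ρ) = 2594 × 3.438 km/(2675 − 2594) = 110 km.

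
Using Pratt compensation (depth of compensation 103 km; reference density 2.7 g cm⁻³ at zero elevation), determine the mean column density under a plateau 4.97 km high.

Pratt balance: ρ_ref D = ρ (D + h).
ρ = ρ_ref D/(D + h) = 2.7 × 103 km/(103 km + 4.97 km) = 2.58 g cm⁻³.

2.58 g cm⁻³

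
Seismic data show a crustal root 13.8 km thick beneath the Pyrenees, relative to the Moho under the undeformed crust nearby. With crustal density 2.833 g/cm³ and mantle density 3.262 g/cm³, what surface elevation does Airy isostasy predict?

2.09 km

Isostatic balance requires: ρ_c h = (ρ_m − ρ_c) r.
h = r (ρ_m − ρ_c) / ρ_c = 13.8 km × (3.262 − 2.833) / 2.833 = 2.09 km.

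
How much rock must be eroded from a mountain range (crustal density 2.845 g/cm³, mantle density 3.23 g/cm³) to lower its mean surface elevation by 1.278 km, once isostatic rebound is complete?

Net drop Δ = e − u = e − e ρ_c/ρ_m = e (ρ_m − ρ_c)/ρ_m.
e = Δ ρ_m/(ρ_m − ρ_c) = 1.278 km × 3.23/0.385 = 10.7 km.

10.7 km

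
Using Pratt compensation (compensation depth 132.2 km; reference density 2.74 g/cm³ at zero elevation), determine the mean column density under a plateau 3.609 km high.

2.67 g/cm³

Pratt balance: ρ_ref D = ρ (D + h).
ρ = ρ_ref D/(D + h) = 2.74 × 132.2 km/(132.2 km + 3.609 km) = 2.67 g/cm³.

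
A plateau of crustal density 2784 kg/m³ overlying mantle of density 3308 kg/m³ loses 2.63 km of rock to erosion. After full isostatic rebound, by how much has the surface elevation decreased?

Rebound u = e ρ_c/ρ_m = 2.63 km × 2784/3308 = 2.213 km.
Net surface drop = e − u = 2.63 km − 2.213 km = e (ρ_m − ρ_c)/ρ_m = 0.417 km.

0.417 km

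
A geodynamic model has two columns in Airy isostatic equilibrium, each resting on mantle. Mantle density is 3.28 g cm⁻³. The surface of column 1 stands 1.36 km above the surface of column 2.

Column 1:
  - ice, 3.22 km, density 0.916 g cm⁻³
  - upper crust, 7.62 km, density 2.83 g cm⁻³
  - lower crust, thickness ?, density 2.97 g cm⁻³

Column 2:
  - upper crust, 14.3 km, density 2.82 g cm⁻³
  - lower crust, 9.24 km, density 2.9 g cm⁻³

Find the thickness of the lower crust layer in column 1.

11.3 km

Take the compensation level at the base of the deeper column (depth z_c below the surface of column 1) and equate Σ ρ_i t_i down to z_c; mantle fills any gap and the z_c terms cancel.
Column 1: 3.22×0.916 + 7.62×2.83 + x×2.97 + (z_c − 10.84 − x)×3.28
Column 2: 1.36×0 + 14.3×2.82 + 9.24×2.9 + (z_c − 1.36 − 23.54)×3.28
The z_c×3.28 term appears on both sides and cancels. Collect the known terms of each column as K = Σ(ρt)_known − 3.28 × (depth of known layers): K_1 = 24.51412 − 3.28×10.84 = −11.04108; K_2 = 67.122 − 3.28×(1.36 + 23.54) = −14.55.
Balance: K_1 − x×(3.28 − 2.97) = K_2, so x = (K_1 − K_2)/(3.28 − 2.97) = 3.50892/0.31 = 11.3 km.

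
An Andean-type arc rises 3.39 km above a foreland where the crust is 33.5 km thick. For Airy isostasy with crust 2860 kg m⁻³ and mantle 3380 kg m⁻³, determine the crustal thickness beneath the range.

Root depth r = h ρ_c / (ρ_m − ρ_c) = 3.39 km × 2860 / 520 = 18.64 km.
Total thickness = T + h + r = 33.5 km + 3.39 km + 18.64 km = 55.5 km.

55.5 km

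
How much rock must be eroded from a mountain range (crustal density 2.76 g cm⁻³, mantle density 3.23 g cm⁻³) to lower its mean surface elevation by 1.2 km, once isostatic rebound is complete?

Net drop Δ = e − u = e − e ρ_c/ρ_m = e (ρ_m − ρ_c)/ρ_m.
e = Δ ρ_m/(ρ_m − ρ_c) = 1.2 km × 3.23/0.47 = 8.25 km.

8.25 km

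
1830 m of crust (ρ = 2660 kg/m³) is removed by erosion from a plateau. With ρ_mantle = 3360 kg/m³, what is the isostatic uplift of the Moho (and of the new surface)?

1450 m

Unloading: uplift u = e ρ_c/ρ_m = 1830 m × 2660/3360 = 1450 m.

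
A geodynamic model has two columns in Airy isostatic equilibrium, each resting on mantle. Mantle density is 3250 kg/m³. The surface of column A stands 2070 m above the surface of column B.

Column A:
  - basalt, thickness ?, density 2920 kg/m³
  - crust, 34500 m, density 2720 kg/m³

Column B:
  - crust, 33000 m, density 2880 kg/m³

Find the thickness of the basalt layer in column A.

1980 m

Take the compensation level at the base of the deeper column (depth z_c below the surface of column A) and equate Σ ρ_i t_i down to z_c; mantle fills any gap and the z_c terms cancel.
Column A: x×2920 + 34500×2720 + (z_c − 34500 − x)×3250
Column B: 2070×0 + 33000×2880 + (z_c − 2070 − 33000)×3250
The z_c×3250 term appears on both sides and cancels. Collect the known terms of each column as K = Σ(ρt)_known − 3250 × (depth of known layers): K_A = 93840000 − 3250×34500 = −18285000; K_B = 95040000 − 3250×(2070 + 33000) = −18937500.
Balance: K_A − x×(3250 − 2920) = K_B, so x = (K_A − K_B)/(3250 − 2920) = 652500/330 = 1980 m.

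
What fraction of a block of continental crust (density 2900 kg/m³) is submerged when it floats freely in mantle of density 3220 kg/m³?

Submerged fraction = ρ_obj/ρ_fluid = 2900/3220 = 0.901.

0.901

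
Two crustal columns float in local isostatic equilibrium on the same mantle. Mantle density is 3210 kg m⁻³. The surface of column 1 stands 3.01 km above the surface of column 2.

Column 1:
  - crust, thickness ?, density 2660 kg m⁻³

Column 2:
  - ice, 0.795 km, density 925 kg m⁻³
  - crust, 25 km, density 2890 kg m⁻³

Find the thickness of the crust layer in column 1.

Take the compensation level at the base of the deeper column (depth z_c below the surface of column 1) and equate Σ ρ_i t_i down to z_c; mantle fills any gap and the z_c terms cancel.
Column 1: x×2660 + (z_c − 0 − x)×3210
Column 2: 3.01×0 + 0.795×925 + 25×2890 + (z_c − 3.01 − 25.795)×3210
The z_c×3210 term appears on both sides and cancels. Collect the known terms of each column as K = Σ(ρt)_known − 3210 × (depth of known layers): K_1 = 0 − 3210×0 = 0; K_2 = 72985.375 − 3210×(3.01 + 25.795) = −19478.675.
Balance: K_1 − x×(3210 − 2660) = K_2, so x = (K_1 − K_2)/(3210 − 2660) = 19478.7/550 = 35.4 km.

35.4 km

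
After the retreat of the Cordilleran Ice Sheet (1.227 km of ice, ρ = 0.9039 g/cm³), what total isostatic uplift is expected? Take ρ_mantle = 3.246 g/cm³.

Removing the load lets mantle flow back in; uplift u satisfies ρ_ice t = ρ_m u.
u = t ρ_ice/ρ_m = 1.227 km × 0.9039/3.246 = 0.342 km.

0.342 km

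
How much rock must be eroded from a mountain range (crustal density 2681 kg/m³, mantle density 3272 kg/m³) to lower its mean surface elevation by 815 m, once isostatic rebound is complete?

4510 m

Net drop Δ = e − u = e − e ρ_c/ρ_m = e (ρ_m − ρ_c)/ρ_m.
e = Δ ρ_m/(ρ_m − ρ_c) = 815 m × 3272/591 = 4510 m.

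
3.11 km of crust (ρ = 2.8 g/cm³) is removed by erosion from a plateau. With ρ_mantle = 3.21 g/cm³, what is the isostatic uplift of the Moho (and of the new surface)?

Unloading: uplift u = e ρ_c/ρ_m = 3.11 km × 2.8/3.21 = 2.71 km.

2.71 km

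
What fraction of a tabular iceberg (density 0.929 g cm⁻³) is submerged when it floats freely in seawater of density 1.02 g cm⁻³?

91.1%

Submerged fraction = ρ_obj/ρ_fluid = 0.929/1.02 = 91.1%.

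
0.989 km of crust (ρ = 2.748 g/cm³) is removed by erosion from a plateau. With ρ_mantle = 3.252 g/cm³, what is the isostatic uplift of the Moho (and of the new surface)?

Unloading: uplift u = e ρ_c/ρ_m = 0.989 km × 2.748/3.252 = 0.836 km.

0.836 km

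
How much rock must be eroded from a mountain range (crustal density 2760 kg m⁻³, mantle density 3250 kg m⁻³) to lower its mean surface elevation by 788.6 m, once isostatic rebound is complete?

Net drop Δ = e − u = e − e ρ_c/ρ_m = e (ρ_m − ρ_c)/ρ_m.
e = Δ ρ_m/(ρ_m − ρ_c) = 788.6 m × 3250/490 = 5230 m.

5230 m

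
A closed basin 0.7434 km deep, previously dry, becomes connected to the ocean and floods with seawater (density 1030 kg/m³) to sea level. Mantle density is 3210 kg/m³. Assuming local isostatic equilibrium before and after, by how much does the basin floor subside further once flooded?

After flooding the water column is d + s deep. Its weight must equal the weight of mantle displaced by the extra subsidence s: (d + s) ρ_w = s ρ_m.
s = d ρ_w / (ρ_m − ρ_w) = 0.7434 km × 1030/(3210 − 1030) = 0.351 km.

0.351 km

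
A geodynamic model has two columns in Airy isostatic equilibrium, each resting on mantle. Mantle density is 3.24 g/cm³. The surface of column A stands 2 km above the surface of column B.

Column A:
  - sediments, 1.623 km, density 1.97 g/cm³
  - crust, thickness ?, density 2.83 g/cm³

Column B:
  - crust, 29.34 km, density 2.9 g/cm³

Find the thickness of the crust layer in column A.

Take the compensation level at the base of the deeper column (depth z_c below the surface of column A) and equate Σ ρ_i t_i down to z_c; mantle fills any gap and the z_c terms cancel.
Column A: 1.623×1.97 + x×2.83 + (z_c − 1.623 − x)×3.24
Column B: 2×0 + 29.34×2.9 + (z_c − 2 − 29.34)×3.24
The z_c×3.24 term appears on both sides and cancels. Collect the known terms of each column as K = Σ(ρt)_known − 3.24 × (depth of known layers): K_A = 3.19731 − 3.24×1.623 = −2.06121; K_B = 85.086 − 3.24×(2 + 29.34) = −16.4556.
Balance: K_A − x×(3.24 − 2.83) = K_B, so x = (K_A − K_B)/(3.24 − 2.83) = 14.3944/0.41 = 35.1 km.

35.1 km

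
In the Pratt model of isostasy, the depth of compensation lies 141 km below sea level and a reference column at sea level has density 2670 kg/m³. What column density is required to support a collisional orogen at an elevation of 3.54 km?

Pratt balance: ρ_ref D = ρ (D + h).
ρ = ρ_ref D/(D + h) = 2670 × 141 km/(141 km + 3.54 km) = 2600 kg/m³.

2600 kg/m³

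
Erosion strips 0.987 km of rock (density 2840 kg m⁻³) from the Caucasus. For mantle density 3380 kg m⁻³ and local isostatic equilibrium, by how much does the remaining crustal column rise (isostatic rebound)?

0.829 km

Unloading: uplift u = e ρ_c/ρ_m = 0.987 km × 2840/3380 = 0.829 km.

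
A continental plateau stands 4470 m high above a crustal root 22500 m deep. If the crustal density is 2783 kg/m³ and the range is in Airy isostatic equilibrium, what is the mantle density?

3340 kg/m³

Airy balance: ρ_c h = (ρ_m − ρ_c) r → ρ_m = ρ_c (1 + h/r).
ρ_m = 2783 × (1 + 4470 m/22500 m) = 3340 kg/m³.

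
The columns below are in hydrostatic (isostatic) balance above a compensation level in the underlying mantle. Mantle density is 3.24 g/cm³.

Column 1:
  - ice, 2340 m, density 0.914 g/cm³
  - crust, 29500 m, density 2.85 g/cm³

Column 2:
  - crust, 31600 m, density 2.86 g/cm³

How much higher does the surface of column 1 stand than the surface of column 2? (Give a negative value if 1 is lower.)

1520 m

For any compensation level in the mantle, the mantle terms cancel and isostasy reduces to e = (Σt_1 − Σt_2) − (Σ(ρt)_1 − Σ(ρt)_2) / ρ_m.
Σt_1 = 31840 m; Σt_2 = 31600 m; Σ(ρt)_1 = 86213.76; Σ(ρt)_2 = 90376 (in m·g/cm³).
e = (31840 − 31600) − (86213.76 − 90376) / 3.24 = 1520 m.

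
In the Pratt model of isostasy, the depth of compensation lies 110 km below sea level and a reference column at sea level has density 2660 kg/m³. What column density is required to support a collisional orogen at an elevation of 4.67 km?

Pratt balance: ρ_ref D = ρ (D + h).
ρ = ρ_ref D/(D + h) = 2660 × 110 km/(110 km + 4.67 km) = 2550 kg/m³.

2550 kg/m³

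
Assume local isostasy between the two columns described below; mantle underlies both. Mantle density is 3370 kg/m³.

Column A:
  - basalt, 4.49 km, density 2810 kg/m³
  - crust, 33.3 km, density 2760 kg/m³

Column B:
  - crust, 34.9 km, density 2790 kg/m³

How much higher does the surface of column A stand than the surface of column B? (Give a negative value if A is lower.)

0.767 km

For any compensation level in the mantle, the mantle terms cancel and isostasy reduces to e = (Σt_A − Σt_B) − (Σ(ρt)_A − Σ(ρt)_B) / ρ_m.
Σt_A = 37.79 km; Σt_B = 34.9 km; Σ(ρt)_A = 104524.9; Σ(ρt)_B = 97371 (in km·kg/m³).
e = (37.79 − 34.9) − (104524.9 − 97371) / 3370 = 0.767 km.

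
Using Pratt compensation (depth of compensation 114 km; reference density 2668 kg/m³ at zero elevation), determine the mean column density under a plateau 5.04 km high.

Pratt balance: ρ_ref D = ρ (D + h).
ρ = ρ_ref D/(D + h) = 2668 × 114 km/(114 km + 5.04 km) = 2560 kg/m³.

2560 kg/m³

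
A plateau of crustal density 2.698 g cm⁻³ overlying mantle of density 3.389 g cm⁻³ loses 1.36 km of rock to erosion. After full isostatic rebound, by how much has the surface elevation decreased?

0.277 km

Rebound u = e ρ_c/ρ_m = 1.36 km × 2.698/3.389 = 1.083 km.
Net surface drop = e − u = 1.36 km − 1.083 km = e (ρ_m − ρ_c)/ρ_m = 0.277 km.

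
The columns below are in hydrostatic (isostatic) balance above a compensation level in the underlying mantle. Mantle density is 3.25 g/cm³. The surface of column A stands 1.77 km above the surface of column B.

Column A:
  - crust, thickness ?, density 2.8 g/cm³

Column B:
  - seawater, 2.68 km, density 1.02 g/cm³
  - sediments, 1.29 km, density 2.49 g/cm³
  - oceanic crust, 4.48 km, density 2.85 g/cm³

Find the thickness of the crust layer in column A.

Take the compensation level at the base of the deeper column (depth z_c below the surface of column A) and equate Σ ρ_i t_i down to z_c; mantle fills any gap and the z_c terms cancel.
Column A: x×2.8 + (z_c − 0 − x)×3.25
Column B: 1.77×0 + 2.68×1.02 + 1.29×2.49 + 4.48×2.85 + (z_c − 1.77 − 8.45)×3.25
The z_c×3.25 term appears on both sides and cancels. Collect the known terms of each column as K = Σ(ρt)_known − 3.25 × (depth of known layers): K_A = 0 − 3.25×0 = 0; K_B = 18.7137 − 3.25×(1.77 + 8.45) = −14.5013.
Balance: K_A − x×(3.25 − 2.8) = K_B, so x = (K_A − K_B)/(3.25 − 2.8) = 14.5013/0.45 = 32.2 km.

32.2 km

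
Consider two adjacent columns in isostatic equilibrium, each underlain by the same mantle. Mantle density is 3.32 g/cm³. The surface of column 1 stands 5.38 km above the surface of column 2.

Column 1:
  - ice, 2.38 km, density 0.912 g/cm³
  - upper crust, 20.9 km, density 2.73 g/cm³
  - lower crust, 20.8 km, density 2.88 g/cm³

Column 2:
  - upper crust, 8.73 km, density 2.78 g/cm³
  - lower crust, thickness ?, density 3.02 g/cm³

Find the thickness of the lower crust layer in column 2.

Take the compensation level at the base of the deeper column (depth z_c below the surface of column 1) and equate Σ ρ_i t_i down to z_c; mantle fills any gap and the z_c terms cancel.
Column 1: 2.38×0.912 + 20.9×2.73 + 20.8×2.88 + (z_c − 44.08)×3.32
Column 2: 5.38×0 + 8.73×2.78 + x×3.02 + (z_c − 5.38 − 8.73 − x)×3.32
The z_c×3.32 term appears on both sides and cancels. Collect the known terms of each column as K = Σ(ρt)_known − 3.32 × (depth of known layers): K_1 = 119.13156 − 3.32×44.08 = −27.21404; K_2 = 24.2694 − 3.32×(5.38 + 8.73) = −22.5758.
Balance: K_1 = K_2 − x×(3.32 − 3.02), so x = (K_2 − K_1)/(3.32 − 3.02) = 4.63824/0.3 = 15.5 km.

15.5 km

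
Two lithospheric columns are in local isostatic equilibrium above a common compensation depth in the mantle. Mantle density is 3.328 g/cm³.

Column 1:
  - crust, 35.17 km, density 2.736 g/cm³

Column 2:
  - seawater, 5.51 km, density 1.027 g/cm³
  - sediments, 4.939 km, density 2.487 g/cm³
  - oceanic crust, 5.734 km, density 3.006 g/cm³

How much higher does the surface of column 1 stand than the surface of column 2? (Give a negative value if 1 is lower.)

0.644 km

For any compensation level in the mantle, the mantle terms cancel and isostasy reduces to e = (Σt_1 − Σt_2) − (Σ(ρt)_1 − Σ(ρt)_2) / ρ_m.
Σt_1 = 35.17 km; Σt_2 = 16.183 km; Σ(ρt)_1 = 96.22512; Σ(ρt)_2 = 35.178467 (in km·g/cm³).
e = (35.17 − 16.183) − (96.22512 − 35.178467) / 3.328 = 0.644 km.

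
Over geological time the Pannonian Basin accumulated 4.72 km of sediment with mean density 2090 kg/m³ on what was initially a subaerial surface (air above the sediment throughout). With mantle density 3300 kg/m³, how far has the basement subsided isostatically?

2.99 km

Subaerial load: s = t ρ_sed / ρ_m = 4.72 km × 2090/3300 = 2.99 km.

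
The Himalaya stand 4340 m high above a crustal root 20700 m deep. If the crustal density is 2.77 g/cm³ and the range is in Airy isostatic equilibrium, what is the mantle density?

Airy balance: ρ_c h = (ρ_m − ρ_c) r → ρ_m = ρ_c (1 + h/r).
ρ_m = 2.77 × (1 + 4340 m/20700 m) = 3.35 g/cm³.

3.35 g/cm³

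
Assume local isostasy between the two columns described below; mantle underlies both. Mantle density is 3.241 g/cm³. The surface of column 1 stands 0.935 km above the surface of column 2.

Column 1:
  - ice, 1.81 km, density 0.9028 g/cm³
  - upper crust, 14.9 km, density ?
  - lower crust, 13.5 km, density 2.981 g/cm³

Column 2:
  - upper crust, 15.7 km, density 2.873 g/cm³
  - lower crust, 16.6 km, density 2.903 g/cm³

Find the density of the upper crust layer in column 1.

Take the compensation level at the base of the deeper column (depth z_c below the surface of column 1) and equate Σ ρ_i t_i down to z_c; mantle fills any gap and the z_c terms cancel.
Column 1: 1.81×0.9028 + 14.9×ρ + 13.5×2.981 + (z_c − 30.21)×3.241
Column 2: 0.935×0 + 15.7×2.873 + 16.6×2.903 + (z_c − 0.935 − 32.3)×3.241
The z_c×3.241 term appears on both sides and cancels. Collect the known terms of each column as K = Σ(ρt)_known − 3.241 × (depth of known layers): K_1 = 41.877568 − 3.241×30.21 = −56.033042; K_2 = 93.2959 − 3.241×(0.935 + 32.3) = −14.418735.
Balance: K_1 + 14.9×ρ = K_2, so ρ = (K_2 − K_1)/14.9 = 41.6143/14.9 = 2.79 g/cm³.

2.79 g/cm³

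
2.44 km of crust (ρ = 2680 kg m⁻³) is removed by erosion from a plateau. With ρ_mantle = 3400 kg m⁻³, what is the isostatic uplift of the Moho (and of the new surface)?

1.92 km

Unloading: uplift u = e ρ_c/ρ_m = 2.44 km × 2680/3400 = 1.92 km.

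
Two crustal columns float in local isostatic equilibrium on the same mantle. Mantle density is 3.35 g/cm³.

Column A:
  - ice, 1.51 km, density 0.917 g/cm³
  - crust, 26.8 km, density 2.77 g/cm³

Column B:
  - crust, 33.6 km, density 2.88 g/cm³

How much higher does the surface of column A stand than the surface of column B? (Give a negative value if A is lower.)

1.02 km

For any compensation level in the mantle, the mantle terms cancel and isostasy reduces to e = (Σt_A − Σt_B) − (Σ(ρt)_A − Σ(ρt)_B) / ρ_m.
Σt_A = 28.31 km; Σt_B = 33.6 km; Σ(ρt)_A = 75.62067; Σ(ρt)_B = 96.768 (in km·g/cm³).
e = (28.31 − 33.6) − (75.62067 − 96.768) / 3.35 = 1.02 km.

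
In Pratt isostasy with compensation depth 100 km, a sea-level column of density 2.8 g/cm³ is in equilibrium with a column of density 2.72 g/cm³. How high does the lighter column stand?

ρ_ref D = ρ (D + h) → h = D (ρ_ref − ρ)/ρ.
h = 100 km × (2.8 − 2.72)/2.72 = 2.94 km.

2.94 km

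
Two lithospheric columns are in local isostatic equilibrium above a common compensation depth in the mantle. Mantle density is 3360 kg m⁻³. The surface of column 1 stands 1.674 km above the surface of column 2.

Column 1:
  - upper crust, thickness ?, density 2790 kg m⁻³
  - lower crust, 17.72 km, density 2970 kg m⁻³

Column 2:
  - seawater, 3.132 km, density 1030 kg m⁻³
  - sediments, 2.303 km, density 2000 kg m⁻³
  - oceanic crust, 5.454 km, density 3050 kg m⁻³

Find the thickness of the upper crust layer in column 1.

19 km

Take the compensation level at the base of the deeper column (depth z_c below the surface of column 1) and equate Σ ρ_i t_i down to z_c; mantle fills any gap and the z_c terms cancel.
Column 1: x×2790 + 17.72×2970 + (z_c − 17.72 − x)×3360
Column 2: 1.674×0 + 3.132×1030 + 2.303×2000 + 5.454×3050 + (z_c − 1.674 − 10.889)×3360
The z_c×3360 term appears on both sides and cancels. Collect the known terms of each column as K = Σ(ρt)_known − 3360 × (depth of known layers): K_1 = 52628.4 − 3360×17.72 = −6910.8; K_2 = 24466.66 − 3360×(1.674 + 10.889) = −17745.02.
Balance: K_1 − x×(3360 − 2790) = K_2, so x = (K_1 − K_2)/(3360 − 2790) = 10834.2/570 = 19 km.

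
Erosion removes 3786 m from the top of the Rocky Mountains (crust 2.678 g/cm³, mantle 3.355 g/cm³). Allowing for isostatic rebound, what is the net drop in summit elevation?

764 m

Rebound u = e ρ_c/ρ_m = 3786 m × 2.678/3.355 = 3022 m.
Net surface drop = e − u = 3786 m − 3022 m = e (ρ_m − ρ_c)/ρ_m = 764 m.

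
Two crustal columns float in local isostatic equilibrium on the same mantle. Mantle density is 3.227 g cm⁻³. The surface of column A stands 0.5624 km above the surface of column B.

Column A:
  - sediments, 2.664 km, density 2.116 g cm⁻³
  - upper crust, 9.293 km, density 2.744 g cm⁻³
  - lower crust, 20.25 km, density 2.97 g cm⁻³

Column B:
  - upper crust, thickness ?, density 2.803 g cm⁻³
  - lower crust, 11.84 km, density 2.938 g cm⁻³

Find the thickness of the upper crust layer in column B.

17.5 km

Take the compensation level at the base of the deeper column (depth z_c below the surface of column A) and equate Σ ρ_i t_i down to z_c; mantle fills any gap and the z_c terms cancel.
Column A: 2.664×2.116 + 9.293×2.744 + 20.25×2.97 + (z_c − 32.207)×3.227
Column B: 0.5624×0 + x×2.803 + 11.84×2.938 + (z_c − 0.5624 − 11.84 − x)×3.227
The z_c×3.227 term appears on both sides and cancels. Collect the known terms of each column as K = Σ(ρt)_known − 3.227 × (depth of known layers): K_A = 91.279516 − 3.227×32.207 = −12.652473; K_B = 34.78592 − 3.227×(0.5624 + 11.84) = −5.2366248.
Balance: K_A = K_B − x×(3.227 − 2.803), so x = (K_B − K_A)/(3.227 − 2.803) = 7.41585/0.424 = 17.5 km.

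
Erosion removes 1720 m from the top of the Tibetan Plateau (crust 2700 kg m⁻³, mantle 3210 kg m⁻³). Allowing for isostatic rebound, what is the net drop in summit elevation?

273 m

Rebound u = e ρ_c/ρ_m = 1720 m × 2700/3210 = 1447 m.
Net surface drop = e − u = 1720 m − 1447 m = e (ρ_m − ρ_c)/ρ_m = 273 m.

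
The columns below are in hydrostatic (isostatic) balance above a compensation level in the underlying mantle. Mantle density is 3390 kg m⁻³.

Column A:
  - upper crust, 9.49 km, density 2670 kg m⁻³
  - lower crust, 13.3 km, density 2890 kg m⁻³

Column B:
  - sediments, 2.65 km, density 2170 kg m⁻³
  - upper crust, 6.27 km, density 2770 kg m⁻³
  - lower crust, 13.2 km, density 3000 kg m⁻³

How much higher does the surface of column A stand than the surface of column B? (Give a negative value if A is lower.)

For any compensation level in the mantle, the mantle terms cancel and isostasy reduces to e = (Σt_A − Σt_B) − (Σ(ρt)_A − Σ(ρt)_B) / ρ_m.
Σt_A = 22.79 km; Σt_B = 22.12 km; Σ(ρt)_A = 63775.3; Σ(ρt)_B = 62718.4 (in km·kg m⁻³).
e = (22.79 − 22.12) − (63775.3 − 62718.4) / 3390 = 0.358 km.

0.358 km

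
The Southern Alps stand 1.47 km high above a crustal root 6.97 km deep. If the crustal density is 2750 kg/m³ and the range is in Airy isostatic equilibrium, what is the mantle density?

3330 kg/m³

Airy balance: ρ_c h = (ρ_m − ρ_c) r → ρ_m = ρ_c (1 + h/r).
ρ_m = 2750 × (1 + 1.47 km/6.97 km) = 3330 kg/m³.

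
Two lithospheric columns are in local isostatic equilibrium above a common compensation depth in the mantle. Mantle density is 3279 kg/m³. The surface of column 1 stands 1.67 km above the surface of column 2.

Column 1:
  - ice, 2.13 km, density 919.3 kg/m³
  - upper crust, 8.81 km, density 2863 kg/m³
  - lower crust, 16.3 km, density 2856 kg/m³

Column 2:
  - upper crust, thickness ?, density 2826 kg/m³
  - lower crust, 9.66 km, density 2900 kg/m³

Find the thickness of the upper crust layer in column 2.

14.2 km

Take the compensation level at the base of the deeper column (depth z_c below the surface of column 1) and equate Σ ρ_i t_i down to z_c; mantle fills any gap and the z_c terms cancel.
Column 1: 2.13×919.3 + 8.81×2863 + 16.3×2856 + (z_c − 27.24)×3279
Column 2: 1.67×0 + x×2826 + 9.66×2900 + (z_c − 1.67 − 9.66 − x)×3279
The z_c×3279 term appears on both sides and cancels. Collect the known terms of each column as K = Σ(ρt)_known − 3279 × (depth of known layers): K_1 = 73733.939 − 3279×27.24 = −15586.021; K_2 = 28014 − 3279×(1.67 + 9.66) = −9137.07.
Balance: K_1 = K_2 − x×(3279 − 2826), so x = (K_2 − K_1)/(3279 − 2826) = 6448.95/453 = 14.2 km.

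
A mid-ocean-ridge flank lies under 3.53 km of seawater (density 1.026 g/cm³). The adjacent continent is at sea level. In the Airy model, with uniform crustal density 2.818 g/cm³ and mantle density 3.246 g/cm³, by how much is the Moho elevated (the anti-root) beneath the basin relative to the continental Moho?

14.8 km

Equating mass per unit area of the two columns: replacing crust with seawater at the top is compensated by replacing crust with mantle at the base: d (ρ_c − ρ_w) = a (ρ_m − ρ_c).
a = d (ρ_c − ρ_w)/(ρ_m − ρ_c) = 3.53 km × 1.792/0.428 = 14.8 km.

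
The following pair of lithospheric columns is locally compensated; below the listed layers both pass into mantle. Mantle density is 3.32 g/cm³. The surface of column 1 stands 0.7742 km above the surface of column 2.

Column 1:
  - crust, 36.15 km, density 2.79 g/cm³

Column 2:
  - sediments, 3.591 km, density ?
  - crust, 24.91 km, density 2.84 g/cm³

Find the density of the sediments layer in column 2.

2.03 g/cm³

Take the compensation level at the base of the deeper column (depth z_c below the surface of column 1) and equate Σ ρ_i t_i down to z_c; mantle fills any gap and the z_c terms cancel.
Column 1: 36.15×2.79 + (z_c − 36.15)×3.32
Column 2: 0.7742×0 + 3.591×ρ + 24.91×2.84 + (z_c − 0.7742 − 28.501)×3.32
The z_c×3.32 term appears on both sides and cancels. Collect the known terms of each column as K = Σ(ρt)_known − 3.32 × (depth of known layers): K_1 = 100.8585 − 3.32×36.15 = −19.1595; K_2 = 70.7444 − 3.32×(0.7742 + 28.501) = −26.449264.
Balance: K_1 = K_2 + 3.591×ρ, so ρ = (K_1 − K_2)/3.591 = 7.28976/3.591 = 2.03 g/cm³.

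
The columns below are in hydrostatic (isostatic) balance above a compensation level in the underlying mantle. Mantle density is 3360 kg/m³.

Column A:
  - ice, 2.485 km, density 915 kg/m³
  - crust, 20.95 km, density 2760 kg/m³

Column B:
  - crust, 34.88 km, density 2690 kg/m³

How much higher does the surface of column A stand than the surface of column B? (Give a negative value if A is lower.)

For any compensation level in the mantle, the mantle terms cancel and isostasy reduces to e = (Σt_A − Σt_B) − (Σ(ρt)_A − Σ(ρt)_B) / ρ_m.
Σt_A = 23.435 km; Σt_B = 34.88 km; Σ(ρt)_A = 60095.775; Σ(ρt)_B = 93827.2 (in km·kg/m³).
e = (23.435 − 34.88) − (60095.775 − 93827.2) / 3360 = −1.41 km.

−1.41 km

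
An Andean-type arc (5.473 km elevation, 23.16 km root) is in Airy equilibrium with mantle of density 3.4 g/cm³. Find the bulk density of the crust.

ρ_c h = (ρ_m − ρ_c) r → ρ_c (h + r) = ρ_m r → ρ_c = ρ_m r / (h + r).
ρ_c = 3.4 × 23.16 km / (5.473 km + 23.16 km) = 2.75 g/cm³.

2.75 g/cm³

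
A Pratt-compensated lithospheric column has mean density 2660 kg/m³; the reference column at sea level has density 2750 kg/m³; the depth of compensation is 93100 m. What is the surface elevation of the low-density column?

3150 m

ρ_ref D = ρ (D + h) → h = D (ρ_ref − ρ)/ρ.
h = 93100 m × (2750 − 2660)/2660 = 3150 m.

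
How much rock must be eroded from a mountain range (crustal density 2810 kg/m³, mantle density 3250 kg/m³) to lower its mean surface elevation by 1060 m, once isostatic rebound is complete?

7830 m

Net drop Δ = e − u = e − e ρ_c/ρ_m = e (ρ_m − ρ_c)/ρ_m.
e = Δ ρ_m/(ρ_m − ρ_c) = 1060 m × 3250/440 = 7830 m.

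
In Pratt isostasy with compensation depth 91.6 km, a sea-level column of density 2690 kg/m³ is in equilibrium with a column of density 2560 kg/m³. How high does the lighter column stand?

4.65 km

ρ_ref D = ρ (D + h) → h = D (ρ_ref − ρ)/ρ.
h = 91.6 km × (2690 − 2560)/2560 = 4.65 km.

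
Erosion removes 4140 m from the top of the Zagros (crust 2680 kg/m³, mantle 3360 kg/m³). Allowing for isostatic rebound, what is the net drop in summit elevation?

838 m

Rebound u = e ρ_c/ρ_m = 4140 m × 2680/3360 = 3302 m.
Net surface drop = e − u = 4140 m − 3302 m = e (ρ_m − ρ_c)/ρ_m = 838 m.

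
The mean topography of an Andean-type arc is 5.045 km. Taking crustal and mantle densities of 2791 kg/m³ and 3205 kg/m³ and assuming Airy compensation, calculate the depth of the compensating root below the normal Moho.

34 km

Balancing pressure at the compensation depth: the weight of the topography is balanced by the buoyancy of the root, ρ_c h = (ρ_m − ρ_c) r.
r = h · ρ_c / (ρ_m − ρ_c) = 5.045 km × 2791 / (3205 − 2791) = 34 km.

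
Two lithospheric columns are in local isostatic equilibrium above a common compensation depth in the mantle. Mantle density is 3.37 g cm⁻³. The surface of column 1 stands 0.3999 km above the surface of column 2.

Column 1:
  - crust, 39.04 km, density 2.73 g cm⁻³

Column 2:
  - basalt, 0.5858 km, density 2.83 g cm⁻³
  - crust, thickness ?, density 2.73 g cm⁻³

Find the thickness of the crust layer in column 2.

Take the compensation level at the base of the deeper column (depth z_c below the surface of column 1) and equate Σ ρ_i t_i down to z_c; mantle fills any gap and the z_c terms cancel.
Column 1: 39.04×2.73 + (z_c − 39.04)×3.37
Column 2: 0.3999×0 + 0.5858×2.83 + x×2.73 + (z_c − 0.3999 − 0.5858 − x)×3.37
The z_c×3.37 term appears on both sides and cancels. Collect the known terms of each column as K = Σ(ρt)_known − 3.37 × (depth of known layers): K_1 = 106.5792 − 3.37×39.04 = −24.9856; K_2 = 1.657814 − 3.37×(0.3999 + 0.5858) = −1.663995.
Balance: K_1 = K_2 − x×(3.37 − 2.73), so x = (K_2 − K_1)/(3.37 − 2.73) = 23.3216/0.64 = 36.4 km.

36.4 km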